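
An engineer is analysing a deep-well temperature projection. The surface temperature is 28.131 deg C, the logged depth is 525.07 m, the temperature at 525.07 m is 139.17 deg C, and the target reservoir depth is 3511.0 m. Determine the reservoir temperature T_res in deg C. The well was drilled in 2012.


Step 1: grad = (T_d1 - T_surf)/d1 * 1000 = (139.17 - 28.131)/525.07 * 1000 = 211.4747 deg C/km
Step 2: T_res = T_surf + grad*d2/1000 = 28.131 + 211.4747*3511.0/1000 = 770.62 deg C
T_res = 770.62 deg C


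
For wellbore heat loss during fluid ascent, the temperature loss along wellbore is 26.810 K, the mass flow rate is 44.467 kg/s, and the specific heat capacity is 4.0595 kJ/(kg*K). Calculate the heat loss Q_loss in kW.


Q_loss = mdot * cp * dT
Q_loss = 44.467 * 4.0595 * 26.810
Q_loss = 4839.6 kW


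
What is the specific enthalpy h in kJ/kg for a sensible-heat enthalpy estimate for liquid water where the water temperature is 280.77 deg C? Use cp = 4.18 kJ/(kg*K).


h = cp * T
h = 4.18 * 280.77
h = 1173.6 kJ/kg


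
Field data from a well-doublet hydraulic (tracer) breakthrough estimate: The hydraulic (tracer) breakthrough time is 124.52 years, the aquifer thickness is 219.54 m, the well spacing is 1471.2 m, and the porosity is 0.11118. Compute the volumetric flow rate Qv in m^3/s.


Qv = pi*hr*phi*L^2 / (3*t_bt*365.25*86400)
Qv = pi*219.54*0.11118*1471.2^2 / (3*124.52*365.25*86400)
Qv = 0.014079 m^3/s


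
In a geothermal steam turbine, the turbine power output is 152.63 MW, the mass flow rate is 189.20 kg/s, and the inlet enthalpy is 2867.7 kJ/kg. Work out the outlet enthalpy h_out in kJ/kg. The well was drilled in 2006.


h_out = h_in - P * 1000 / mdot
h_out = 2867.7 - 152.63 * 1000 / 189.20
h_out = 2061.0 kJ/kg


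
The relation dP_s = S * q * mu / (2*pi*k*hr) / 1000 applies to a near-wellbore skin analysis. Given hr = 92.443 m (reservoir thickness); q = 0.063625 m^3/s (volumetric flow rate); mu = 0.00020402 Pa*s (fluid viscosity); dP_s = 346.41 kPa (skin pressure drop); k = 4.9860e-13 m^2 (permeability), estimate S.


S = dP_s * 1000 * 2*pi*k*hr / (q*mu)
S = 346.41 * 1000 * 2*pi*4.9860e-13*92.443 / (0.063625*0.00020402)
S = 7.7285


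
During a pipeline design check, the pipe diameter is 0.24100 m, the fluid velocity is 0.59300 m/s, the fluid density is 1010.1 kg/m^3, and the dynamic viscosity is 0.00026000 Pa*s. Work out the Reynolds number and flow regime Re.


Step 1: Re = rho*vel*D/mu = 1010.1*0.593*0.241/0.00026 = 5.5522e+05
Step 2: Re = 5.5522e+05 > 4000, so flow is turbulent.
Re = 5.5522e+05 (turbulent)


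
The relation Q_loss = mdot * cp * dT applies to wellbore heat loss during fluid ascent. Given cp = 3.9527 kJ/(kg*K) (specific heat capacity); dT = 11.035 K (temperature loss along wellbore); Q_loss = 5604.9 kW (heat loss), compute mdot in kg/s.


mdot = Q_loss / (cp * dT)
mdot = 5604.9 / (3.9527 * 11.035)
mdot = 128.50 kg/s


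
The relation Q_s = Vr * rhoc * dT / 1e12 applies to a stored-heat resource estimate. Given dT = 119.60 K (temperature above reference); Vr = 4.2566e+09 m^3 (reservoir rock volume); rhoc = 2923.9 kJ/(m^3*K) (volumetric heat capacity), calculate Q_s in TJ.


Q_s = Vr * rhoc * dT / 1e12
Q_s = 4.2566e+09 * 2923.9 * 119.60 / 1e12
Q_s = 1488.526 PJ
Convert: 1488.526 PJ * 1000.0 = 1.4885e+06 TJ
Q_s = 1.4885e+06 TJ


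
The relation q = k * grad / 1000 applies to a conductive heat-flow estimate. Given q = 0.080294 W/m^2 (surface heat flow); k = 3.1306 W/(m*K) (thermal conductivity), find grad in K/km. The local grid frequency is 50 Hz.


grad = q * 1000 / k
grad = 0.080294 * 1000 / 3.1306
grad = 25.64812 deg C/km
Convert: 25.64812 deg C/km * 1.0 = 25.648 K/km
grad = 25.648 K/km


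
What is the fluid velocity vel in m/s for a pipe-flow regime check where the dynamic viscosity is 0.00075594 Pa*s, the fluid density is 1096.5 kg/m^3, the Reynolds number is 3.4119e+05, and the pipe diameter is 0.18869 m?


vel = Re * mu / (rho * D)
vel = 3.4119e+05 * 0.00075594 / (1096.5 * 0.18869)
vel = 1.2466 m/s


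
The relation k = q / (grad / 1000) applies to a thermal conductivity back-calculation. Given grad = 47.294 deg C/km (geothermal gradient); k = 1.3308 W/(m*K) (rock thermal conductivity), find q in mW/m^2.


q = k * grad / 1000
q = 1.3308 * 47.294 / 1000
q = 0.06293886 W/m^2
Convert: 0.06293886 W/m^2 * 1000.0 = 62.939 mW/m^2
q = 62.939 mW/m^2


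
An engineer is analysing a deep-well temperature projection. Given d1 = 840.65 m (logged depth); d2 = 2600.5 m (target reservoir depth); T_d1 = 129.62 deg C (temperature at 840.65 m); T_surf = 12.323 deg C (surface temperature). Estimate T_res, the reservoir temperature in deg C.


Step 1: grad = (T_d1 - T_surf)/d1 * 1000 = (129.62 - 12.323)/840.65 * 1000 = 139.5313 deg C/km
Step 2: T_res = T_surf + grad*d2/1000 = 12.323 + 139.5313*2600.5/1000 = 375.17 deg C
T_res = 375.17 deg C


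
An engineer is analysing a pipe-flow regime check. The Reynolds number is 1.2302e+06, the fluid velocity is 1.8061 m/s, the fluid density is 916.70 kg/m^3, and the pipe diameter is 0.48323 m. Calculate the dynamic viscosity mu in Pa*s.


mu = rho * vel * D / Re
mu = 916.70 * 1.8061 * 0.48323 / 1.2302e+06
mu = 0.00065035 Pa*s


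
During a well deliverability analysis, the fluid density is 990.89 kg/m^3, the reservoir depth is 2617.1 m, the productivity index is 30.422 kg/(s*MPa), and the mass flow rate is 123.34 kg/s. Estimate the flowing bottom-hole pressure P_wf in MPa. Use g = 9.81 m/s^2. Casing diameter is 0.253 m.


Step 1: P_i = rho*g*h/1e6 = 990.89*9.81*2617.1/1e6 = 25.43986 MPa
Step 2: P_wf = P_i - mdot/PI = 25.43986 - 123.34/30.422 = 21.386 MPa
P_wf = 21.386 MPa


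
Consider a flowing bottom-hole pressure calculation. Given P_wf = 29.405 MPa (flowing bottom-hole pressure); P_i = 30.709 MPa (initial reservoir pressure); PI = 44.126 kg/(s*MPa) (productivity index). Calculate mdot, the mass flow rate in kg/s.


mdot = (P_i - P_wf) * PI
mdot = (30.709 - 29.405) * 44.126
mdot = 57.540 kg/s


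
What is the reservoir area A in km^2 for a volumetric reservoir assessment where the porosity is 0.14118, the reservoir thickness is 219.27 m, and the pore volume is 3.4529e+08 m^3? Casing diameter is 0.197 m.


A = Vp / (1e6 * hr * phi)
A = 3.4529e+08 / (1e6 * 219.27 * 0.14118)
A = 11.154 km^2


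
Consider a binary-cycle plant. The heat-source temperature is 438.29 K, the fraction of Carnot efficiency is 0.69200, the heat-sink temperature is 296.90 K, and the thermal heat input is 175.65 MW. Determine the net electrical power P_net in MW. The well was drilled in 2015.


Step 1: eta = (1 - Tc/Th)*f = (1 - 296.9/438.29)*0.692 = 0.2232355
Step 2: P_net = eta * Q_in = 0.2232355 * 175.65 = 39.211 MW
P_net = 39.211 MW


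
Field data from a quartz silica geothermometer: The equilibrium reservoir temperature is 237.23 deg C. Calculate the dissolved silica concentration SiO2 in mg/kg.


SiO2 = 10^(5.19 - 1309/(T_eq + 273.15))
SiO2 = 10^(5.19 - 1309/(237.23 + 273.15))
SiO2 = 421.93 mg/kg


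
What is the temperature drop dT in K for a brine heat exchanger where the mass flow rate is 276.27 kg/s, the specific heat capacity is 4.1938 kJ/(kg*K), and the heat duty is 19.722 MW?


dT = Q * 1000 / (mdot * cp)
dT = 19.722 * 1000 / (276.27 * 4.1938)
dT = 17.022 K


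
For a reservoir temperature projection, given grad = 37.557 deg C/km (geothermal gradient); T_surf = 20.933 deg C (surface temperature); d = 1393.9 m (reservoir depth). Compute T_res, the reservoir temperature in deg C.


T_res = T_surf + grad * d / 1000
T_res = 20.933 + 37.557 * 1393.9 / 1000
T_res = 73.284 deg C


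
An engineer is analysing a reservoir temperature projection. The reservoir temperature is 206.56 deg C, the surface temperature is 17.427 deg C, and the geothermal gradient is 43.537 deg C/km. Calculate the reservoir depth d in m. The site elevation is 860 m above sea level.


d = (T_res - T_surf) / grad * 1000
d = (206.56 - 17.427) / 43.537 * 1000
d = 4344.2 m


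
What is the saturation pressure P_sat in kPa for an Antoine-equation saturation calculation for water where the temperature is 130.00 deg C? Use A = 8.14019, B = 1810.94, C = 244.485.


P_sat = 10^(A - B/(C + T)) / 760 * 0.101325
P_sat = 10^(8.14019 - 1810.94/(244.485 + 130.00)) / 760 * 0.101325
P_sat = 0.2687067 MPa
Convert: 0.2687067 MPa * 1000.0 = 268.71 kPa
P_sat = 268.71 kPa


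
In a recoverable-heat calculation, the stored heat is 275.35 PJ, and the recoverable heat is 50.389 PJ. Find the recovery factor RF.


RF = Q_rec / Q_s
RF = 50.389 / 275.35
RF = 0.18300


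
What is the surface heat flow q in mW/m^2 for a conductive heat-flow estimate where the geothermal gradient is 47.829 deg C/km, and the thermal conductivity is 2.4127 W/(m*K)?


q = k * grad / 1000
q = 2.4127 * 47.829 / 1000
q = 0.1153970 W/m^2
Convert: 0.1153970 W/m^2 * 1000.0 = 115.40 mW/m^2
q = 115.40 mW/m^2


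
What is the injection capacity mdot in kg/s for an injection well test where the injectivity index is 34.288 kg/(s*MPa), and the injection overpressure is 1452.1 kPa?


mdot = II * dP / 1000
mdot = 34.288 * 1452.1 / 1000
mdot = 49.790 kg/s


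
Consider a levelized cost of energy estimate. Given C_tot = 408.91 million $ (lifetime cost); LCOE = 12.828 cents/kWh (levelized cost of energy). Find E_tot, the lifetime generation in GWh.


E_tot = C_tot / LCOE * 100
E_tot = 408.91 / 12.828 * 100
E_tot = 3187.6 GWh


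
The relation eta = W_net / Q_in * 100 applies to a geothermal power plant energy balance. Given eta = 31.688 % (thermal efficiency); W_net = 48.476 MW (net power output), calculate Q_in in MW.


Q_in = W_net / (eta / 100)
Q_in = 48.476 / (31.688 / 100)
Q_in = 152.98 MW


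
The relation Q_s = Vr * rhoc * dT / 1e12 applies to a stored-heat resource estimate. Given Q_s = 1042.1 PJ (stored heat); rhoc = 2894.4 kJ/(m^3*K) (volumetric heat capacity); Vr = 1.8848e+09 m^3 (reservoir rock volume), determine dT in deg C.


dT = Q_s * 1e12 / (Vr * rhoc)
dT = 1042.1 * 1e12 / (1.8848e+09 * 2894.4)
dT = 191.0230 K
Convert (temperature difference, 1 K = 1 deg C): 191.0230 K = 191.0230 deg C
dT = 191.02 deg C


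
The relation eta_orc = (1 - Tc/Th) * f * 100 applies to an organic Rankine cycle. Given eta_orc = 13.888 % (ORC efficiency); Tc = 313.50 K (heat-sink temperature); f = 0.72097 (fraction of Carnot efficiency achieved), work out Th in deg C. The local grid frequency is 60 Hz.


Th = Tc / (1 - (eta_orc/100)/f)
Th = 313.50 / (1 - (13.888/100)/0.72097)
Th = 388.2975 K
Convert to deg C: 388.2975 - 273.15 = 115.15 deg C
Th = 115.15 deg C


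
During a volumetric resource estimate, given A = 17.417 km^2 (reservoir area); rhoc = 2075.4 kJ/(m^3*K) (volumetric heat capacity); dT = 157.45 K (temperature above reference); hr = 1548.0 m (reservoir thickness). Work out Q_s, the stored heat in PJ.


Step 1: Vr = A*1e6*hr = 17.417*1e6*1548.0 = 2.696152e+10 m^3
Step 2: Q_s = Vr*rhoc*dT/1e12 = 2.696152e+10*2075.4*157.45/1e12 = 8810.3 PJ
Q_s = 8810.3 PJ


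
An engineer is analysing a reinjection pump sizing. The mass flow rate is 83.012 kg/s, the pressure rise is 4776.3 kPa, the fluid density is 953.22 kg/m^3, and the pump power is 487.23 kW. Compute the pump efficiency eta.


eta = mdot * dP / (rho * P_pump)
eta = 83.012 * 4776.3 / (953.22 * 487.23)
eta = 0.85370


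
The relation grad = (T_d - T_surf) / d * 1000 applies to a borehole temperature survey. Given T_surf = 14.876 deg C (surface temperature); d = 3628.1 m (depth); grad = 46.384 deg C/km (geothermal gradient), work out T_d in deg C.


T_d = T_surf + grad * d / 1000
T_d = 14.876 + 46.384 * 3628.1 / 1000
T_d = 183.16 deg C


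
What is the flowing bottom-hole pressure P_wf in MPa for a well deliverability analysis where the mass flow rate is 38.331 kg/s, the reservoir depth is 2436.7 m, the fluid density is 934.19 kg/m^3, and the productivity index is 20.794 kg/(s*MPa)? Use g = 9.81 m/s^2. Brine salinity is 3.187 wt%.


Step 1: P_i = rho*g*h/1e6 = 934.19*9.81*2436.7/1e6 = 22.33090 MPa
Step 2: P_wf = P_i - mdot/PI = 22.33090 - 38.331/20.794 = 20.488 MPa
P_wf = 20.488 MPa


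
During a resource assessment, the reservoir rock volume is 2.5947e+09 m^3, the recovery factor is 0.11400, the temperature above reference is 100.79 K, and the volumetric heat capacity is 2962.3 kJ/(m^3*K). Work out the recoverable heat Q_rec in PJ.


Step 1: Q_s = Vr*rhoc*dT/1e12 = 2.5947e+09*2962.3*100.79/1e12 = 774.7001 PJ
Step 2: Q_rec = Q_s * RF = 774.7001 * 0.114 = 88.316 PJ
Q_rec = 88.316 PJ


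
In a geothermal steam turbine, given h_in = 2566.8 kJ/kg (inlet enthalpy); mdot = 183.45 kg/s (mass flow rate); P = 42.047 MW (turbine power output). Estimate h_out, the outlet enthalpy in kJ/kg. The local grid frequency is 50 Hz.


h_out = h_in - P * 1000 / mdot
h_out = 2566.8 - 42.047 * 1000 / 183.45
h_out = 2337.6 kJ/kg


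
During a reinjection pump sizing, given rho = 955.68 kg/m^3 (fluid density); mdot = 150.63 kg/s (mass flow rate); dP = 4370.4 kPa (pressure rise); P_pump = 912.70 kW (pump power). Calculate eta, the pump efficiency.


eta = mdot * dP / (rho * P_pump)
eta = 150.63 * 4370.4 / (955.68 * 912.70)
eta = 0.75473


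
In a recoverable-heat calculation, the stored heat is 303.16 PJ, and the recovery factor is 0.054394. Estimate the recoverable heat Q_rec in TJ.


Q_rec = Q_s * RF
Q_rec = 303.16 * 0.054394
Q_rec = 16.49009 PJ
Convert: 16.49009 PJ * 1000.0 = 16490 TJ
Q_rec = 16490 TJ


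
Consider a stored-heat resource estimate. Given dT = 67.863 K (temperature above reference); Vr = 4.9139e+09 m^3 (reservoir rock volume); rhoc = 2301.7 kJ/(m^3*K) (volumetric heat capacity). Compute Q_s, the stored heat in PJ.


Q_s = Vr * rhoc * dT / 1e12
Q_s = 4.9139e+09 * 2301.7 * 67.863 / 1e12
Q_s = 767.55 PJ


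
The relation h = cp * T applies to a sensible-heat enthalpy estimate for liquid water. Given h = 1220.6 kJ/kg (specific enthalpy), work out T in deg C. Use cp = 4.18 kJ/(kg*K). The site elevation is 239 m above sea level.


T = h / cp
T = 1220.6 / 4.18
T = 292.01 deg C


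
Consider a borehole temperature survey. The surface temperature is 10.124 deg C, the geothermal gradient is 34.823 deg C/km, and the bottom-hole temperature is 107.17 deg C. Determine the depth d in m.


d = (T_d - T_surf) / grad * 1000
d = (107.17 - 10.124) / 34.823 * 1000
d = 2786.8 m


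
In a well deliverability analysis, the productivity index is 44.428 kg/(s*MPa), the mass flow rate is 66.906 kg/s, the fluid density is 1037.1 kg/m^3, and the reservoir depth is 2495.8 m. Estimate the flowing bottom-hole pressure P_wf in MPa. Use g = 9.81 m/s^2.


Step 1: P_i = rho*g*h/1e6 = 1037.1*9.81*2495.8/1e6 = 25.39215 MPa
Step 2: P_wf = P_i - mdot/PI = 25.39215 - 66.906/44.428 = 23.886 MPa
P_wf = 23.886 MPa


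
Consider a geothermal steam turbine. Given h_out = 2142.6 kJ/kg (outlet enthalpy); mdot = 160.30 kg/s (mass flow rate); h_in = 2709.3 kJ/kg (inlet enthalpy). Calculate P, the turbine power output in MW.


P = mdot * (h_in - h_out) / 1000
P = 160.30 * (2709.3 - 2142.6) / 1000
P = 90.842 MW


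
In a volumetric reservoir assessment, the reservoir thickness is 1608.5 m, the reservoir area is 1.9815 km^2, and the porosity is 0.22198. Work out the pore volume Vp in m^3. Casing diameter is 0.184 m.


Vp = A * 1e6 * hr * phi
Vp = 1.9815 * 1e6 * 1608.5 * 0.22198
Vp = 7.0750e+08 m^3


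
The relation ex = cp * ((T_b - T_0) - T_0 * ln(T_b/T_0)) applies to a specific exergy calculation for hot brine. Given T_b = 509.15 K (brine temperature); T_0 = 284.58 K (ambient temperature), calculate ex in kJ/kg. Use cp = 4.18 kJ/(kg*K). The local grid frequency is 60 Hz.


ex = cp * ((T_b - T_0) - T_0 * ln(T_b/T_0))
ex = 4.18 * ((509.15 - 284.58) - 284.58 * ln(509.15/284.58))
ex = 246.71 kJ/kg


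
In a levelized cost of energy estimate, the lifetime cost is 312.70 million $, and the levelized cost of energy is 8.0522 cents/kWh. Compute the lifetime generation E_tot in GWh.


E_tot = C_tot / LCOE * 100
E_tot = 312.70 / 8.0522 * 100
E_tot = 3883.4 GWh


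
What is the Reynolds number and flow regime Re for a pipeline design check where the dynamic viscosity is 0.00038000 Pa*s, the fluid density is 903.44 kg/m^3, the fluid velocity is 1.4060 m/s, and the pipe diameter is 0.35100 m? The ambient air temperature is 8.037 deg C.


Step 1: Re = rho*vel*D/mu = 903.44*1.406*0.351/0.00038 = 1.1733e+06
Step 2: Re = 1.1733e+06 > 4000, so flow is turbulent.
Re = 1.1733e+06 (turbulent)


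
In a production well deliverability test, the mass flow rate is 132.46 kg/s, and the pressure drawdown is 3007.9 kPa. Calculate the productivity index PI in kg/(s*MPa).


PI = mdot * 1000 / dP
PI = 132.46 * 1000 / 3007.9
PI = 44.037 kg/(s*MPa)


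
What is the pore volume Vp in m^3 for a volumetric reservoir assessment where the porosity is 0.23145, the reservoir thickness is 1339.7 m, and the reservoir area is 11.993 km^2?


Vp = A * 1e6 * hr * phi
Vp = 11.993 * 1e6 * 1339.7 * 0.23145
Vp = 3.7187e+09 m^3


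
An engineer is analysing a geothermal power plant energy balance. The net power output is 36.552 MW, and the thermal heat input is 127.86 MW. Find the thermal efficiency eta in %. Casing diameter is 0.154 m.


eta = W_net / Q_in * 100
eta = 36.552 / 127.86 * 100
eta = 28.588 %


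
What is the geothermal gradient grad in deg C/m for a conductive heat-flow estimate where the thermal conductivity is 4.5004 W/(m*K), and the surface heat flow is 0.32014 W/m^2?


grad = q * 1000 / k
grad = 0.32014 * 1000 / 4.5004
grad = 71.13590 deg C/km
Convert: 71.13590 deg C/km * 0.001 = 0.071136 deg C/m
grad = 0.071136 deg C/m


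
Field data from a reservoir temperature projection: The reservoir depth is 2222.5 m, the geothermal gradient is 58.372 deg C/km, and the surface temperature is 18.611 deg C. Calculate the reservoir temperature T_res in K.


T_res = T_surf + grad * d / 1000
T_res = 18.611 + 58.372 * 2222.5 / 1000
T_res = 148.3428 deg C
Convert to K: 148.3428 + 273.15 = 421.49 K
T_res = 421.49 K


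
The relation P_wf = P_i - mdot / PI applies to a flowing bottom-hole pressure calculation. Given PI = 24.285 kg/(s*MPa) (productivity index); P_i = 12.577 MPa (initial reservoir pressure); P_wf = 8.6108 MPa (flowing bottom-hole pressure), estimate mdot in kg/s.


mdot = (P_i - P_wf) * PI
mdot = (12.577 - 8.6108) * 24.285
mdot = 96.319 kg/s


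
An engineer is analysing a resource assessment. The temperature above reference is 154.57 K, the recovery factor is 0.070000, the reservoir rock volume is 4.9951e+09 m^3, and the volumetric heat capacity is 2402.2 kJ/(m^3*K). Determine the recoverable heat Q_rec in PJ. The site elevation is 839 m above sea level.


Step 1: Q_s = Vr*rhoc*dT/1e12 = 4.9951e+09*2402.2*154.57/1e12 = 1854.721 PJ
Step 2: Q_rec = Q_s * RF = 1854.721 * 0.07 = 129.83 PJ
Q_rec = 129.83 PJ


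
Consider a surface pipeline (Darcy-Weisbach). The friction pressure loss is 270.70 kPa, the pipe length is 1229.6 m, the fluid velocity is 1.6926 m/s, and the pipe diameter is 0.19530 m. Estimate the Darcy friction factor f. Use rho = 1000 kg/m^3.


f = dP*1000 / ((L/D)*(rho*vel^2/2))
f = 270.70*1000 / ((1229.6/0.19530)*(1000*1.6926^2/2))
f = 0.030016


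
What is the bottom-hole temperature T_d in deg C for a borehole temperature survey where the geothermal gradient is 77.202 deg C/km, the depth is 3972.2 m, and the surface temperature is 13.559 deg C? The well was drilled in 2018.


T_d = T_surf + grad * d / 1000
T_d = 13.559 + 77.202 * 3972.2 / 1000
T_d = 320.22 deg C


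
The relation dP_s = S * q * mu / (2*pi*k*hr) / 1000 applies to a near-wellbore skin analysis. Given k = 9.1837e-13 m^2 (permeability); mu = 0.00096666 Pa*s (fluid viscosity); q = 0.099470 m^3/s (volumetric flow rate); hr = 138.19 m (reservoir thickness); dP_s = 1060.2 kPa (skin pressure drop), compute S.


S = dP_s * 1000 * 2*pi*k*hr / (q*mu)
S = 1060.2 * 1000 * 2*pi*9.1837e-13*138.19 / (0.099470*0.00096666)
S = 8.7922


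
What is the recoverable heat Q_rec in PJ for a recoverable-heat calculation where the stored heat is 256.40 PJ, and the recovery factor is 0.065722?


Q_rec = Q_s * RF
Q_rec = 256.40 * 0.065722
Q_rec = 16.851 PJ


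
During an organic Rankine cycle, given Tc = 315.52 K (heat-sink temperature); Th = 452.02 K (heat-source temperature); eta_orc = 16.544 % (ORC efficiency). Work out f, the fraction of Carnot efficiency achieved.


f = (eta_orc/100) / (1 - Tc/Th)
f = (16.544/100) / (1 - 315.52/452.02)
f = 0.54785


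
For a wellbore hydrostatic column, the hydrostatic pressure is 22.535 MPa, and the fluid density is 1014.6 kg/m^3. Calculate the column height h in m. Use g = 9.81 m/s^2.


h = P * 1e6 / (g * rho)
h = 22.535 * 1e6 / (9.81 * 1014.6)
h = 2264.1 m


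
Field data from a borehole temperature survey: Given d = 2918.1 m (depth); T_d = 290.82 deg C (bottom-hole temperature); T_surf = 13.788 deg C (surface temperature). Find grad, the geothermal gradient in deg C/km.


grad = (T_d - T_surf) / d * 1000
grad = (290.82 - 13.788) / 2918.1 * 1000
grad = 94.936 deg C/km


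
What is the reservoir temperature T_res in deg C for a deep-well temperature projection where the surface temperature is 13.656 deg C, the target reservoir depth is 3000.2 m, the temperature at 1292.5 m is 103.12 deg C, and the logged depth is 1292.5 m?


Step 1: grad = (T_d1 - T_surf)/d1 * 1000 = (103.12 - 13.656)/1292.5 * 1000 = 69.21779 deg C/km
Step 2: T_res = T_surf + grad*d2/1000 = 13.656 + 69.21779*3000.2/1000 = 221.32 deg C
T_res = 221.32 deg C


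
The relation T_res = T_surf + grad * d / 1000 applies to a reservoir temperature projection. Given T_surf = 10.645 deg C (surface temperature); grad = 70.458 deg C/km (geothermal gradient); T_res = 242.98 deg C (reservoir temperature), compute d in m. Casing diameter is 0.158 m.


d = (T_res - T_surf) / grad * 1000
d = (242.98 - 10.645) / 70.458 * 1000
d = 3297.5 m


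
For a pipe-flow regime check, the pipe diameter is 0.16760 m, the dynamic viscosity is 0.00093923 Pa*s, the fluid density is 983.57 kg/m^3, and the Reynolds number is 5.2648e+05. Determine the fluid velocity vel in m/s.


vel = Re * mu / (rho * D)
vel = 5.2648e+05 * 0.00093923 / (983.57 * 0.16760)
vel = 2.9997 m/s


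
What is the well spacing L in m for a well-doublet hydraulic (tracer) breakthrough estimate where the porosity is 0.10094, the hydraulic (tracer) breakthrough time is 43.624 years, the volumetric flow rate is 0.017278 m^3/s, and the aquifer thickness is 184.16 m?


L = sqrt(t_bt*365.25*86400*3*Qv / (pi*hr*phi))
L = sqrt(43.624*365.25*86400*3*0.017278 / (pi*184.16*0.10094))
L = 1105.4 m


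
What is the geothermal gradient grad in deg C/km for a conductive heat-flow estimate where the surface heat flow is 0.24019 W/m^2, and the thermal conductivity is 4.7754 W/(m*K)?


grad = q * 1000 / k
grad = 0.24019 * 1000 / 4.7754
grad = 50.297 deg C/km


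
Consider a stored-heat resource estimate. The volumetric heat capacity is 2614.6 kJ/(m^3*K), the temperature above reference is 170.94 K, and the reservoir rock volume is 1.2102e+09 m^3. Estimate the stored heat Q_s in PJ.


Q_s = Vr * rhoc * dT / 1e12
Q_s = 1.2102e+09 * 2614.6 * 170.94 / 1e12
Q_s = 540.89 PJ


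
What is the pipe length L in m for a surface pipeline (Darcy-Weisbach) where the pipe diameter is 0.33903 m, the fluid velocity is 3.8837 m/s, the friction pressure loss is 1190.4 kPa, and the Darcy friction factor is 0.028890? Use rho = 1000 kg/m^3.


L = dP*1000*D / (f*rho*vel^2/2)
L = 1190.4*1000*0.33903 / (0.028890*1000*3.8837^2/2)
L = 1852.3 m


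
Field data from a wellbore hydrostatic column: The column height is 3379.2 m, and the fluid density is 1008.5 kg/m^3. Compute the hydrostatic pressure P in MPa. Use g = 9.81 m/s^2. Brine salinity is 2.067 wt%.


P = rho * g * h / 1e6
P = 1008.5 * 9.81 * 3379.2 / 1e6
P = 33.432 MPa


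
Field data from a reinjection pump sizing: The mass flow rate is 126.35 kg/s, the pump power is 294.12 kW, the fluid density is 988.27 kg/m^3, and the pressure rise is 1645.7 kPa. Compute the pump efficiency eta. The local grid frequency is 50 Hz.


eta = mdot * dP / (rho * P_pump)
eta = 126.35 * 1645.7 / (988.27 * 294.12)
eta = 0.71536


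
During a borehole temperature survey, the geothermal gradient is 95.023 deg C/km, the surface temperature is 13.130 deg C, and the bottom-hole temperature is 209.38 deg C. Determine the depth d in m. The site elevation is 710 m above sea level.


d = (T_d - T_surf) / grad * 1000
d = (209.38 - 13.130) / 95.023 * 1000
d = 2065.3 m


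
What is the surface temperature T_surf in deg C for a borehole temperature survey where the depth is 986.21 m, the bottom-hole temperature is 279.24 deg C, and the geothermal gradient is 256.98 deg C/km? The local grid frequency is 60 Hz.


T_surf = T_d - grad * d / 1000
T_surf = 279.24 - 256.98 * 986.21 / 1000
T_surf = 25.804 deg C


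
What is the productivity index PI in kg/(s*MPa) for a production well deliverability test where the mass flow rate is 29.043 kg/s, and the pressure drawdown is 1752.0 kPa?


PI = mdot * 1000 / dP
PI = 29.043 * 1000 / 1752.0
PI = 16.577 kg/(s*MPa)


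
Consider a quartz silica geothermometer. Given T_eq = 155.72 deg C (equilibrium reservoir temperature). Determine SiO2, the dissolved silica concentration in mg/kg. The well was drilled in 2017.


SiO2 = 10^(5.19 - 1309/(T_eq + 273.15))
SiO2 = 10^(5.19 - 1309/(155.72 + 273.15))
SiO2 = 137.34 mg/kg


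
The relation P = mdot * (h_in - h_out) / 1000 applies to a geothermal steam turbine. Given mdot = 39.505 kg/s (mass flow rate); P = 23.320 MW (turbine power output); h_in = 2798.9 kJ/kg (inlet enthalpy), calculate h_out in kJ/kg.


h_out = h_in - P * 1000 / mdot
h_out = 2798.9 - 23.320 * 1000 / 39.505
h_out = 2208.6 kJ/kg


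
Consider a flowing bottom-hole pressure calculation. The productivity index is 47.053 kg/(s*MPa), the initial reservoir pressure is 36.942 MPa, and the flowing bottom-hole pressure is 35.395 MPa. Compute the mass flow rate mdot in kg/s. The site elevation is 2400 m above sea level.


mdot = (P_i - P_wf) * PI
mdot = (36.942 - 35.395) * 47.053
mdot = 72.791 kg/s


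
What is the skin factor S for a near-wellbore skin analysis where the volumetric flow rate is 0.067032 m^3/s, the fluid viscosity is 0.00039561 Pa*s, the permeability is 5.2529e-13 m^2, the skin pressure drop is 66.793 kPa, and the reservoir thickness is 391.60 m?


S = dP_s * 1000 * 2*pi*k*hr / (q*mu)
S = 66.793 * 1000 * 2*pi*5.2529e-13*391.60 / (0.067032*0.00039561)
S = 3.2554


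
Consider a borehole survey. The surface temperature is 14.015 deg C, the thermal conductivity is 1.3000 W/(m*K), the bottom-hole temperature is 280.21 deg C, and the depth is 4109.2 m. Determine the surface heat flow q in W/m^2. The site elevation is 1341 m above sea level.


Step 1: grad = (T_d - T_surf)/d * 1000 = (280.21 - 14.015)/4109.2 * 1000 = 64.78025 deg C/km
Step 2: q = k * grad / 1000 = 1.3 * 64.78025 / 1000 = 0.084214 W/m^2
q = 0.084214 W/m^2


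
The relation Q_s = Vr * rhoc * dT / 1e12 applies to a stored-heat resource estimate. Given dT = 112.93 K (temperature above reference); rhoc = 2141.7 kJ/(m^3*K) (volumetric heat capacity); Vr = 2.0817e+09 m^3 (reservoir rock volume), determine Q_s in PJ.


Q_s = Vr * rhoc * dT / 1e12
Q_s = 2.0817e+09 * 2141.7 * 112.93 / 1e12
Q_s = 503.48 PJ


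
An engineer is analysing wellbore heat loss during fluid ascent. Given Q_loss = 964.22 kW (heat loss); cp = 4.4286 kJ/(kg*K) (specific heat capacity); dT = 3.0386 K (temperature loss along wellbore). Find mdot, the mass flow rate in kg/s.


mdot = Q_loss / (cp * dT)
mdot = 964.22 / (4.4286 * 3.0386)
mdot = 71.653 kg/s


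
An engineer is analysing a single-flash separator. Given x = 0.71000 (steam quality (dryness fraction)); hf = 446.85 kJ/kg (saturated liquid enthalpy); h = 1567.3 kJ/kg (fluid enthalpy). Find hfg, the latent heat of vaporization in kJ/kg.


hfg = (h - hf) / x
hfg = (1567.3 - 446.85) / 0.71000
hfg = 1578.1 kJ/kg


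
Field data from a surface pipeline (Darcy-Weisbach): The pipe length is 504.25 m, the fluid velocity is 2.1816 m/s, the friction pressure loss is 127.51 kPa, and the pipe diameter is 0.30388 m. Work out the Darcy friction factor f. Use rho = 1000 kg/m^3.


f = dP*1000 / ((L/D)*(rho*vel^2/2))
f = 127.51*1000 / ((504.25/0.30388)*(1000*2.1816^2/2))
f = 0.032291


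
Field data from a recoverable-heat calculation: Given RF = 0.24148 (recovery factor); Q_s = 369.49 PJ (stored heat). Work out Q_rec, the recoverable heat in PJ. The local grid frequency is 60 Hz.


Q_rec = Q_s * RF
Q_rec = 369.49 * 0.24148
Q_rec = 89.224 PJ


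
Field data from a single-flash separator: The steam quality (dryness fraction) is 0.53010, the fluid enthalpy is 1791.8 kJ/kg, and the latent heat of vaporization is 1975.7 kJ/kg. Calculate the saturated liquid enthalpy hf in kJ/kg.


hf = h - x * hfg
hf = 1791.8 - 0.53010 * 1975.7
hf = 744.48 kJ/kg


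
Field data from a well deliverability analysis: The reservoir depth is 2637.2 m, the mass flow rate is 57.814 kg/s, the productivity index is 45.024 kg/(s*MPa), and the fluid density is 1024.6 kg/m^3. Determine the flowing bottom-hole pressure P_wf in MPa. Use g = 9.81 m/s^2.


Step 1: P_i = rho*g*h/1e6 = 1024.6*9.81*2637.2/1e6 = 26.50736 MPa
Step 2: P_wf = P_i - mdot/PI = 26.50736 - 57.814/45.024 = 25.223 MPa
P_wf = 25.223 MPa


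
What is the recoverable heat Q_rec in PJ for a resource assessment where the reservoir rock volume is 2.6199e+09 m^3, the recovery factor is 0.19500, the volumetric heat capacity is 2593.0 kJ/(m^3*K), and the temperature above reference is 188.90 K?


Step 1: Q_s = Vr*rhoc*dT/1e12 = 2.6199e+09*2593.0*188.9/1e12 = 1283.273 PJ
Step 2: Q_rec = Q_s * RF = 1283.273 * 0.195 = 250.24 PJ
Q_rec = 250.24 PJ


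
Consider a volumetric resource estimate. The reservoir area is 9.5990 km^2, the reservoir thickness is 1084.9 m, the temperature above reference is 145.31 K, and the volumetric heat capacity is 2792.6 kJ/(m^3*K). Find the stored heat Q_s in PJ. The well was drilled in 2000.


Step 1: Vr = A*1e6*hr = 9.599*1e6*1084.9 = 1.041396e+10 m^3
Step 2: Q_s = Vr*rhoc*dT/1e12 = 1.041396e+10*2792.6*145.31/1e12 = 4225.9 PJ
Q_s = 4225.9 PJ


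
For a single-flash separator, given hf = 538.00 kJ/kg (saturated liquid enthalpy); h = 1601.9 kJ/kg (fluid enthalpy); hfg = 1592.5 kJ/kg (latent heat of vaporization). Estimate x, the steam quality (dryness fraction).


x = (h - hf) / hfg
x = (1601.9 - 538.00) / 1592.5
x = 0.66807


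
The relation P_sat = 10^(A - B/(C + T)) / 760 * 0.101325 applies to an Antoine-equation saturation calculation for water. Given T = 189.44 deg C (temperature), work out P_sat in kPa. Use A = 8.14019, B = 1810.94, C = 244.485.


P_sat = 10^(A - B/(C + T)) / 760 * 0.101325
P_sat = 10^(8.14019 - 1810.94/(244.485 + 189.44)) / 760 * 0.101325
P_sat = 1.235091 MPa
Convert: 1.235091 MPa * 1000.0 = 1235.1 kPa
P_sat = 1235.1 kPa


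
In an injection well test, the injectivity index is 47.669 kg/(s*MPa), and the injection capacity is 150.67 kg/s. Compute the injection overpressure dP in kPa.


dP = mdot * 1000 / II
dP = 150.67 * 1000 / 47.669
dP = 3160.8 kPa


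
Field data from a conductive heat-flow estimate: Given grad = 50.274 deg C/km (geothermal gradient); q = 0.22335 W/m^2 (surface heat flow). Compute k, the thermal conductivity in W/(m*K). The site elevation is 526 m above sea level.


k = q * 1000 / grad
k = 0.22335 * 1000 / 50.274
k = 4.4427 W/(m*K)


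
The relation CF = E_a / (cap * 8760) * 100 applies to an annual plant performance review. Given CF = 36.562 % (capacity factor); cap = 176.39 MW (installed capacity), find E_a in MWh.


E_a = CF / 100 * cap * 8760
E_a = 36.562 / 100 * 176.39 * 8760
E_a = 5.6495e+05 MWh


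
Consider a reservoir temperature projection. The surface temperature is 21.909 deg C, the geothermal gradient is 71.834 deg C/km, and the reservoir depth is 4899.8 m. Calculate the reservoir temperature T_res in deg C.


T_res = T_surf + grad * d / 1000
T_res = 21.909 + 71.834 * 4899.8 / 1000
T_res = 373.88 deg C


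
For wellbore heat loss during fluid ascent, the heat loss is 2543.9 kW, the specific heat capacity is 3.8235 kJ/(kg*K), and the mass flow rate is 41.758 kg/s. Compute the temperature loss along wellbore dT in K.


dT = Q_loss / (mdot * cp)
dT = 2543.9 / (41.758 * 3.8235)
dT = 15.933 K


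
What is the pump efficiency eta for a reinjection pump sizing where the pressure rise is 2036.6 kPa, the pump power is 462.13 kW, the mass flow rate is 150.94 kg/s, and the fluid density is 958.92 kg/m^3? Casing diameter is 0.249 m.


eta = mdot * dP / (rho * P_pump)
eta = 150.94 * 2036.6 / (958.92 * 462.13)
eta = 0.69369


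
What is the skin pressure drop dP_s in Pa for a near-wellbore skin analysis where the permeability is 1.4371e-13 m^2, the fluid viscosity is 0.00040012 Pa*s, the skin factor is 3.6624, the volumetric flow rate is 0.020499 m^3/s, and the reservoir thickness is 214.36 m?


dP_s = S * q * mu / (2*pi*k*hr) / 1000
dP_s = 3.6624 * 0.020499 * 0.00040012 / (2*pi*1.4371e-13*214.36) / 1000
dP_s = 155.1951 kPa
Convert: 155.1951 kPa * 1000.0 = 1.5520e+05 Pa
dP_s = 1.5520e+05 Pa


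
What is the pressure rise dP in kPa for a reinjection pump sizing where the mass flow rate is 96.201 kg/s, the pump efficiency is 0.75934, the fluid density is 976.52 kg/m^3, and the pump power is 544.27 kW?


dP = P_pump * rho * eta / mdot
dP = 544.27 * 976.52 * 0.75934 / 96.201
dP = 4195.2 kPa


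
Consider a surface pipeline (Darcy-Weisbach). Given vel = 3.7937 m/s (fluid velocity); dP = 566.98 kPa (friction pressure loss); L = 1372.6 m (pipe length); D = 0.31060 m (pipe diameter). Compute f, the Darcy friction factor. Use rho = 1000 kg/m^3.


f = dP*1000 / ((L/D)*(rho*vel^2/2))
f = 566.98*1000 / ((1372.6/0.31060)*(1000*3.7937^2/2))
f = 0.017829


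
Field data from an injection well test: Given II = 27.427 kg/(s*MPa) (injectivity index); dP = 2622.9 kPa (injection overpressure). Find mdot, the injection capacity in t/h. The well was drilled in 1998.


mdot = II * dP / 1000
mdot = 27.427 * 2622.9 / 1000
mdot = 71.93828 kg/s
Convert: 71.93828 kg/s * 3.6 = 258.98 t/h
mdot = 258.98 t/h


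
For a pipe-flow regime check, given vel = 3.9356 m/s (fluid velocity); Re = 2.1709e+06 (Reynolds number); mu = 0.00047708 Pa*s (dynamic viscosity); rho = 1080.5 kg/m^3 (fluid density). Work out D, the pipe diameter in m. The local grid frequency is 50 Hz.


D = Re * mu / (rho * vel)
D = 2.1709e+06 * 0.00047708 / (1080.5 * 3.9356)
D = 0.24355 m


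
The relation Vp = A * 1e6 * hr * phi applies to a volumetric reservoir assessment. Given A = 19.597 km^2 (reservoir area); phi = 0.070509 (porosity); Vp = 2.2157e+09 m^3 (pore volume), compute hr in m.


hr = Vp / (A * 1e6 * phi)
hr = 2.2157e+09 / (19.597 * 1e6 * 0.070509)
hr = 1603.5 m


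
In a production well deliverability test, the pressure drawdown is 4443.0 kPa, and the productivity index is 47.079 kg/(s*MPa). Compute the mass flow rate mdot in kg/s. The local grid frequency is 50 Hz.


mdot = PI * dP / 1000
mdot = 47.079 * 4443.0 / 1000
mdot = 209.17 kg/s


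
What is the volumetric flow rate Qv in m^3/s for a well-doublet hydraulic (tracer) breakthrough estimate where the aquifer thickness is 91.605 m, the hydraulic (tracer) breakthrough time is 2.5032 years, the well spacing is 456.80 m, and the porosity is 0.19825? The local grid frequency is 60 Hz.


Qv = pi*hr*phi*L^2 / (3*t_bt*365.25*86400)
Qv = pi*91.605*0.19825*456.80^2 / (3*2.5032*365.25*86400)
Qv = 0.050236 m^3/s


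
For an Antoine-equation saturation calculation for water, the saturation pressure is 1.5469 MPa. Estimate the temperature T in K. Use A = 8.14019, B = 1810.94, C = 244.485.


T = B / (A - log10(P_sat * 760 / 0.101325)) - C
T = 1810.94 / (8.14019 - log10(1.5469 * 760 / 0.101325)) - 244.485
T = 199.8487 deg C
Convert to K: 199.8487 + 273.15 = 473.00 K
T = 473.00 K


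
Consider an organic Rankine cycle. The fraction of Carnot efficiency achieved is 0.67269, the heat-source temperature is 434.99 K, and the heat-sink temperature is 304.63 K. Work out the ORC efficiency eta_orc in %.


eta_orc = (1 - Tc/Th) * f * 100
eta_orc = (1 - 304.63/434.99) * 0.67269 * 100
eta_orc = 20.160 %


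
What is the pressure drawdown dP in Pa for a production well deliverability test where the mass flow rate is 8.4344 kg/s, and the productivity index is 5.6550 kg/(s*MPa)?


dP = mdot * 1000 / PI
dP = 8.4344 * 1000 / 5.6550
dP = 1491.494 kPa
Convert: 1491.494 kPa * 1000.0 = 1.4915e+06 Pa
dP = 1.4915e+06 Pa


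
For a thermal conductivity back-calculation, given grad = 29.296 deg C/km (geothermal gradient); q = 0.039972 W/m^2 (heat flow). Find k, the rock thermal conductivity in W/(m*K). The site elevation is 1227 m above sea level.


k = q / (grad / 1000)
k = 0.039972 / (29.296 / 1000)
k = 1.3644 W/(m*K)


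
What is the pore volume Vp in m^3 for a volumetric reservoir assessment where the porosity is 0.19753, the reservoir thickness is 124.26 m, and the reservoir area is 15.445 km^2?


Vp = A * 1e6 * hr * phi
Vp = 15.445 * 1e6 * 124.26 * 0.19753
Vp = 3.7910e+08 m^3


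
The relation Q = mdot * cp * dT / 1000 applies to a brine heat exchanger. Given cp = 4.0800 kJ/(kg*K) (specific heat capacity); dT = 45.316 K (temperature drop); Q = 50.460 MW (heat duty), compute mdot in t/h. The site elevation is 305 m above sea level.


mdot = Q * 1000 / (cp * dT)
mdot = 50.460 * 1000 / (4.0800 * 45.316)
mdot = 272.9201 kg/s
Convert: 272.9201 kg/s * 3.6 = 982.51 t/h
mdot = 982.51 t/h


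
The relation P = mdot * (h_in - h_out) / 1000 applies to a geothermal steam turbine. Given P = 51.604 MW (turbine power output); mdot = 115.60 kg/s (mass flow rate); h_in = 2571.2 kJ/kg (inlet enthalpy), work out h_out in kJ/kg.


h_out = h_in - P * 1000 / mdot
h_out = 2571.2 - 51.604 * 1000 / 115.60
h_out = 2124.8 kJ/kg


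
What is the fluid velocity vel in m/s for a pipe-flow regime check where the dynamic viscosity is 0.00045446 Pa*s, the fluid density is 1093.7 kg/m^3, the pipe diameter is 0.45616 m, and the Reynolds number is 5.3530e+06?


vel = Re * mu / (rho * D)
vel = 5.3530e+06 * 0.00045446 / (1093.7 * 0.45616)
vel = 4.8762 m/s


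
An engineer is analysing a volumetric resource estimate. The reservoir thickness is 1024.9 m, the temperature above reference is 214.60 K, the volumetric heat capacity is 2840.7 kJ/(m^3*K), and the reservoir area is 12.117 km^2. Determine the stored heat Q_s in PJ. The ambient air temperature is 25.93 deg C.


Step 1: Vr = A*1e6*hr = 12.117*1e6*1024.9 = 1.241871e+10 m^3
Step 2: Q_s = Vr*rhoc*dT/1e12 = 1.241871e+10*2840.7*214.6/1e12 = 7570.6 PJ
Q_s = 7570.6 PJ


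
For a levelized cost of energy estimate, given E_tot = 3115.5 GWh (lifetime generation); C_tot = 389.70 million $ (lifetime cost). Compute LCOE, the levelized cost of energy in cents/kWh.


LCOE = C_tot / E_tot * 100
LCOE = 389.70 / 3115.5 * 100
LCOE = 12.508 cents/kWh


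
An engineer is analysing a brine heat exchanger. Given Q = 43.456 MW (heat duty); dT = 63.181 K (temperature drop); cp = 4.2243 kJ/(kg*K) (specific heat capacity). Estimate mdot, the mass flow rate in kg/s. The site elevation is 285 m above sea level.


mdot = Q * 1000 / (cp * dT)
mdot = 43.456 * 1000 / (4.2243 * 63.181)
mdot = 162.82 kg/s


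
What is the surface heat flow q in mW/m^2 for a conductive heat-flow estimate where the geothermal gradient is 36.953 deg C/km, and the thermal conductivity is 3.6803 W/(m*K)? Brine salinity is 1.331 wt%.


q = k * grad / 1000
q = 3.6803 * 36.953 / 1000
q = 0.1359981 W/m^2
Convert: 0.1359981 W/m^2 * 1000.0 = 136.00 mW/m^2
q = 136.00 mW/m^2


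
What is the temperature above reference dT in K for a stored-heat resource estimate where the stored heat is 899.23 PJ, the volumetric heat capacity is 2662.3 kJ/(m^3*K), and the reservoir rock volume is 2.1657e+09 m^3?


dT = Q_s * 1e12 / (Vr * rhoc)
dT = 899.23 * 1e12 / (2.1657e+09 * 2662.3)
dT = 155.96 K
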